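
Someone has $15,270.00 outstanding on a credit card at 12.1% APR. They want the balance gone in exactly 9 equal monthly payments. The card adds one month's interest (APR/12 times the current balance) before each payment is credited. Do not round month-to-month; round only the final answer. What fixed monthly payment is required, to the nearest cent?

$1,783.35

Monthly rate r = 12.1%/12 = 1.00833% = 0.0100833.
Level-payment amortization: P = B₀·r / (1 − (1+r)^(−n)) = 15270.00·0.0100833 / (1 − 1.01008^(−9)).
Denominator 1 − (1+r)^(−9) = 0.086338861.
P = 153.972 / 0.086338861 ≈ 1783.35.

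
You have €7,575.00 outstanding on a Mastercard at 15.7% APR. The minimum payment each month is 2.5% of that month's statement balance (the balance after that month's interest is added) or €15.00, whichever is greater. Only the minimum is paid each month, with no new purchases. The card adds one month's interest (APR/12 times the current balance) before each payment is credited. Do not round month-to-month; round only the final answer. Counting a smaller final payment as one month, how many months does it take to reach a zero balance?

263 months

Monthly rate r = 15.7%/12 = 1.30833% = 0.0130833.
While 2.5% of the post-interest balance exceeds €15.00, each month B ← (B·(1+r))·(1 − 0.025), i.e. B shrinks by the factor (1+r)·0.975 = 0.98776.
This holds for months 1–207. Entering month 208 the balance is €591.41; 2.5% of the post-interest balance is now below €15.00, so the flat €15.00 minimum applies from here.
From month 208 a fixed €15.00 at rate r clears €591.41 in 56 more payments. Total: 207 + 56 = 263 months.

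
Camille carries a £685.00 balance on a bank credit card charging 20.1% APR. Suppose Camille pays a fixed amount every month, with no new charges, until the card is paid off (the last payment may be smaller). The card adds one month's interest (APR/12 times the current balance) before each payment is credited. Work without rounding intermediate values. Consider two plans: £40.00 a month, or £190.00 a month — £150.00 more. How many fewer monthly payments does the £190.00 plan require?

17 fewer payments

Monthly rate r = 20.1%/12 = 1.675% = 0.01675.
At £40.00/mo: n = ⌈−ln(1 − rB₀/P)/ln(1+r)⌉ = 21 payments (last £14.11); total interest = total paid − £685.00 = £129.11.
At £190.00/mo: 4 payments (last £142.75); total interest £27.75.
Payments saved = 21 − 4 = 17.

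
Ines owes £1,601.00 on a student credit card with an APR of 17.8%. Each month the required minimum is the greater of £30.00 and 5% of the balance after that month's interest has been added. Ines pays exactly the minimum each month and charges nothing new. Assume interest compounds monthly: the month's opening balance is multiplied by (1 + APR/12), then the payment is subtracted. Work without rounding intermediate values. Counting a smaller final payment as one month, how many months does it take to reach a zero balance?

Monthly rate r = 17.8%/12 = 1.48333% = 0.0148333.
While 5% of the post-interest balance exceeds £30.00, each month B ← (B·(1+r))·(1 − 0.05), i.e. B shrinks by the factor (1+r)·0.95 = 0.96409.
This holds for months 1–28. Entering month 29 the balance is £575.05; 5% of the post-interest balance is now below £30.00, so the flat £30.00 minimum applies from here.
From month 29 a fixed £30.00 at rate r clears £575.05 in 23 more payments. Total: 28 + 23 = 51 months.

51 months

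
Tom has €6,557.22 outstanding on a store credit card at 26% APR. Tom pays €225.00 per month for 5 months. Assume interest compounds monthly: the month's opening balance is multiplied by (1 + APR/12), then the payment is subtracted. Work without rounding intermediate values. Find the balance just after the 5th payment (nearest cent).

Monthly rate r = 26%/12 = 2.16667% = 0.0216667.
Each month: B ← B·(1+r) − €225.00.
Month 1: interest €142.07; balance after payment €6,474.29.
Month 2: interest €140.28; balance after payment €6,389.57.
Month 3: interest €138.44; balance after payment €6,303.01.
Month 4: interest €136.57; balance after payment €6,214.58.
Month 5: interest €134.65; balance after payment €6,124.22.

€6,124.22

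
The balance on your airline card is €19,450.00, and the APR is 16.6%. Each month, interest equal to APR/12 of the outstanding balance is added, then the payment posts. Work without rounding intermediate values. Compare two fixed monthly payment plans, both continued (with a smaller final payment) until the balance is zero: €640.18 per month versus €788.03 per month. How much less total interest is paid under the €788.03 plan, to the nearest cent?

€1,447.31

Monthly rate r = 16.6%/12 = 1.38333% = 0.0138333.
At €640.18/mo: n = ⌈−ln(1 − rB₀/P)/ln(1+r)⌉ = 40 payments (last €439.75); total interest = total paid − €19,450.00 = €5,956.77.
At €788.03/mo: 31 payments (last €318.56); total interest €4,509.46.
Interest saved = €5,956.77 − €4,509.46 = €1,447.31.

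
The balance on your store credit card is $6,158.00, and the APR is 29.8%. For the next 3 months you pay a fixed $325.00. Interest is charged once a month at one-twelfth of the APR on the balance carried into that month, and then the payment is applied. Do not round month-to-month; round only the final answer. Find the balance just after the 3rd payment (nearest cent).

Monthly rate r = 29.8%/12 = 2.48333% = 0.0248333.
Each month: B ← B·(1+r) − $325.00.
Month 1: interest $152.92; balance after payment $5,985.92.
Month 2: interest $148.65; balance after payment $5,809.57.
Month 3: interest $144.27; balance after payment $5,628.85.

$5,628.85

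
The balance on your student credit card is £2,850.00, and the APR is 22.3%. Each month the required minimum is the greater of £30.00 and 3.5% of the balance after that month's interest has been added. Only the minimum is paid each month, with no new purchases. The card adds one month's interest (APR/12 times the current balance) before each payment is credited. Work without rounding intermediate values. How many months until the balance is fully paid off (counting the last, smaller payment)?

111 months

Monthly rate r = 22.3%/12 = 1.85833% = 0.0185833.
While 3.5% of the post-interest balance exceeds £30.00, each month B ← (B·(1+r))·(1 − 0.035), i.e. B shrinks by the factor (1+r)·0.965 = 0.98293.
This holds for months 1–71. Entering month 72 the balance is £839.54; 3.5% of the post-interest balance is now below £30.00, so the flat £30.00 minimum applies from here.
From month 72 a fixed £30.00 at rate r clears £839.54 in 40 more payments. Total: 71 + 40 = 111 months.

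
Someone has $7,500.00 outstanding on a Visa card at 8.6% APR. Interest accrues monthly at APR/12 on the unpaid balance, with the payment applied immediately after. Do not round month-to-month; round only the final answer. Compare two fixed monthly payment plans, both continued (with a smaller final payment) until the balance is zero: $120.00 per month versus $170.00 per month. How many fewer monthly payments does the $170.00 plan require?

Monthly rate r = 8.6%/12 = 0.716667% = 0.00716667.
At $120.00/mo: n = ⌈−ln(1 − rB₀/P)/ln(1+r)⌉ = 84 payments (last $22.66); total interest = total paid − $7,500.00 = $2,482.66.
At $170.00/mo: 54 payments (last $37.64); total interest $1,547.64.
Payments saved = 84 − 54 = 30.

30 fewer payments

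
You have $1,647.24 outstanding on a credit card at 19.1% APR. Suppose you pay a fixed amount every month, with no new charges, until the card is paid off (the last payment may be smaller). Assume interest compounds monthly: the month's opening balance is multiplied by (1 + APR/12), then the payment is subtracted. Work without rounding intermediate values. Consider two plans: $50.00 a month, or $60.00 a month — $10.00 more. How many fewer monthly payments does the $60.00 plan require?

11 fewer payments

Monthly rate r = 19.1%/12 = 1.59167% = 0.0159167.
At $50.00/mo: n = ⌈−ln(1 − rB₀/P)/ln(1+r)⌉ = 48 payments (last $2.95); total interest = total paid − $1,647.24 = $705.71.
At $60.00/mo: 37 payments (last $22.70); total interest $535.46.
Payments saved = 48 − 37 = 11.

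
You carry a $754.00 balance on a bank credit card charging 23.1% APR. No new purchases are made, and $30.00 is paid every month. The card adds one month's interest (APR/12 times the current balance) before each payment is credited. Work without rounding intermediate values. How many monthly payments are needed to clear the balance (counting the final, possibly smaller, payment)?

Monthly rate r = 23.1%/12 = 1.925% = 0.01925.
Recurrence: B ← B·(1+r) − $30.00.
Month 1: interest $14.51; balance after payment $738.51.
Month 2: interest $14.22; balance after payment $722.73.
Closed form: n = −ln(1 − rB₀/P)/ln(1+r) = −ln(0.51618)/ln(1.01925) ≈ 34.682, so the balance reaches zero during payment 35.

35 payments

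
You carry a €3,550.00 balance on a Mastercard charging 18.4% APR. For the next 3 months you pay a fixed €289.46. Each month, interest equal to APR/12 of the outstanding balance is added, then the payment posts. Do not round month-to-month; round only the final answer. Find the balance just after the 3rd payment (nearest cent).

€2,834.05

Monthly rate r = 18.4%/12 = 1.53333% = 0.0153333.
Each month: B ← B·(1+r) − €289.46.
Month 1: interest €54.43; balance after payment €3,314.97.
Month 2: interest €50.83; balance after payment €3,076.34.
Month 3: interest €47.17; balance after payment €2,834.05.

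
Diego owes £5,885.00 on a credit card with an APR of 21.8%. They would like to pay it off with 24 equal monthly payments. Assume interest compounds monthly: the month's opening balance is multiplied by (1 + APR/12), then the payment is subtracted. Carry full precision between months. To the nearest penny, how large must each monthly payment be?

£304.72

Monthly rate r = 21.8%/12 = 1.81667% = 0.0181667.
Level-payment amortization: P = B₀·r / (1 − (1+r)^(−n)) = 5885.00·0.0181667 / (1 − 1.01817^(−24)).
Denominator 1 − (1+r)^(−24) = 0.350847093.
P = 106.911 / 0.350847093 ≈ 304.72.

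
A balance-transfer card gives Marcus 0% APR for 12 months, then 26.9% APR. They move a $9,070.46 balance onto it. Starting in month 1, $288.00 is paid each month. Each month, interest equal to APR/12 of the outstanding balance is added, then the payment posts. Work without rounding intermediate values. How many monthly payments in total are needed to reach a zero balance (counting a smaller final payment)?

38 months

Promo months 1–12 at r₀ = 0%/12 = 0; months 13+ at r₁ = 26.9%/12 = 0.0224167.
After month 12 (no interest yet): B = $9,070.46 − 12·$288.00 = $5,614.46.
Then at r₁ with $288.00/mo: n₂ = −ln(1 − r₁·B/P)/ln(1+r₁) ≈ 25.91 → 26 more payments.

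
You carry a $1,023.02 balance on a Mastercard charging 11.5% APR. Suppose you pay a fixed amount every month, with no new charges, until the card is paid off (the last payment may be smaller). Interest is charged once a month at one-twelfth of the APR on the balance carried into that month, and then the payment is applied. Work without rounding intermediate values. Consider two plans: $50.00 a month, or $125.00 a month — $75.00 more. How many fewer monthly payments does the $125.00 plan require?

Monthly rate r = 11.5%/12 = 0.958333% = 0.00958333.
At $50.00/mo: n = ⌈−ln(1 − rB₀/P)/ln(1+r)⌉ = 23 payments (last $44.19); total interest = total paid − $1,023.02 = $121.17.
At $125.00/mo: 9 payments (last $70.61); total interest $47.59.
Payments saved = 23 − 9 = 14.

14 fewer payments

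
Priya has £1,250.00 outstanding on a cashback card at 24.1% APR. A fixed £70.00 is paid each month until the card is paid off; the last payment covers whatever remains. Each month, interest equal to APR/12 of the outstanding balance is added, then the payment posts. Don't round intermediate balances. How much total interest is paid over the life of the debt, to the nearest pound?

£314

Monthly rate r = 24.1%/12 = 2.00833% = 0.0200833.
Payoff takes n = ⌈−ln(1 − rB₀/P)/ln(1+r)⌉ = ⌈22.337⌉ = 23 payments; the last is £23.72.
Total paid = 22·£70.00 + £23.72 = £1,563.72.
Total interest = total paid − principal = £1,563.72 − £1,250.00 = £313.72.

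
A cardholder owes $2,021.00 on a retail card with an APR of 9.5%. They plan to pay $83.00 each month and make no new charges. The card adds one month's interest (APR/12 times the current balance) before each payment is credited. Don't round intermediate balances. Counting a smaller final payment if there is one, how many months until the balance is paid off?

Monthly rate r = 9.5%/12 = 0.791667% = 0.00791667.
Recurrence: B ← B·(1+r) − $83.00.
Month 1: interest $16.00; balance after payment $1,954.00.
Month 2: interest $15.47; balance after payment $1,886.47.
Closed form: n = −ln(1 − rB₀/P)/ln(1+r) = −ln(0.80723)/ln(1.00792) ≈ 27.156, so the balance reaches zero during payment 28.

28 payments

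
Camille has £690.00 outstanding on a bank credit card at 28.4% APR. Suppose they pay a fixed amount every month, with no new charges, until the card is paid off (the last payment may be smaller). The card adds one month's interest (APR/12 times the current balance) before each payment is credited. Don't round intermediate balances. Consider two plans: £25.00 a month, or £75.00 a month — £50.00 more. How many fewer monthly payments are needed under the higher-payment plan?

35 fewer payments

Monthly rate r = 28.4%/12 = 2.36667% = 0.0236667.
At £25.00/mo: n = ⌈−ln(1 − rB₀/P)/ln(1+r)⌉ = 46 payments (last £6.91); total interest = total paid − £690.00 = £441.91.
At £75.00/mo: 11 payments (last £37.57); total interest £97.57.
Payments saved = 46 − 11 = 35.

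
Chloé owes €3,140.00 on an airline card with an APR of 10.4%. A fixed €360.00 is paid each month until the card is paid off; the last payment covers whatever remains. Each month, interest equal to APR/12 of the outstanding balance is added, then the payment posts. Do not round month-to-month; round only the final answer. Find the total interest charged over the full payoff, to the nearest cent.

€139.30

Monthly rate r = 10.4%/12 = 0.866667% = 0.00866667.
Payoff takes n = ⌈−ln(1 − rB₀/P)/ln(1+r)⌉ = ⌈9.109⌉ = 10 payments; the last is €39.30.
Total paid = 9·€360.00 + €39.30 = €3,279.30.
Total interest = total paid − principal = €3,279.30 − €3,140.00 = €139.30.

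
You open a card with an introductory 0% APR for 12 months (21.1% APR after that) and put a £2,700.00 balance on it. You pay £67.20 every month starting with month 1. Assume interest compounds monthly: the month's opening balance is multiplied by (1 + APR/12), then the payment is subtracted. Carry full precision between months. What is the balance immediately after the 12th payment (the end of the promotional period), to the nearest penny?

£1,893.60

Promo months 1–12 at r₀ = 0%/12 = 0; months 13+ at r₁ = 21.1%/12 = 0.0175833.
After month 12 (no interest yet): B = £2,700.00 − 12·£67.20 = £1,893.60.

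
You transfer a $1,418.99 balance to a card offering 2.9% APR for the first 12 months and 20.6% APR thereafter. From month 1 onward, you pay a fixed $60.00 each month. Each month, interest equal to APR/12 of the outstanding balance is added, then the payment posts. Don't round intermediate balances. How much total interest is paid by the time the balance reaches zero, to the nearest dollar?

Promo months 1–12 at r₀ = 2.9%/12 = 0.00241667; months 13+ at r₁ = 20.6%/12 = 0.0171667.
After month 12: iterate B ← B·(1+r₀) − $60.00 for 12 months → $731.04.
Then at r₁ with $60.00/mo: n₂ = −ln(1 − r₁·B/P)/ln(1+r₁) ≈ 13.79 → 14 more payments.
Total paid = 25·$60.00 + $47.27 = $1,547.27; interest = $1,547.27 − $1,418.99 = $128.28.

$128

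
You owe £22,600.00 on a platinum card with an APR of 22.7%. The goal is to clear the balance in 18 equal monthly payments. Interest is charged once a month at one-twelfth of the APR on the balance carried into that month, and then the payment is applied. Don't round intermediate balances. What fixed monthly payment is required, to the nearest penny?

£1,493.15

Monthly rate r = 22.7%/12 = 1.89167% = 0.0189167.
Level-payment amortization: P = B₀·r / (1 − (1+r)^(−n)) = 22600.00·0.0189167 / (1 − 1.01892^(−18)).
Denominator 1 − (1+r)^(−18) = 0.286319207.
P = 427.517 / 0.286319207 ≈ 1493.15.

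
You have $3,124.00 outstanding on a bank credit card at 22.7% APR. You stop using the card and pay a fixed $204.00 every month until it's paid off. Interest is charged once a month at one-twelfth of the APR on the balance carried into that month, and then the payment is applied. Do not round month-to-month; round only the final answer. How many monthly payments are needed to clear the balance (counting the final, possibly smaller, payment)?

Monthly rate r = 22.7%/12 = 1.89167% = 0.0189167.
Recurrence: B ← B·(1+r) − $204.00.
Month 1: interest $59.10; balance after payment $2,979.10.
Month 2: interest $56.35; balance after payment $2,831.45.
Closed form: n = −ln(1 − rB₀/P)/ln(1+r) = −ln(0.71032)/ln(1.01892) ≈ 18.252, so the balance reaches zero during payment 19.

19 months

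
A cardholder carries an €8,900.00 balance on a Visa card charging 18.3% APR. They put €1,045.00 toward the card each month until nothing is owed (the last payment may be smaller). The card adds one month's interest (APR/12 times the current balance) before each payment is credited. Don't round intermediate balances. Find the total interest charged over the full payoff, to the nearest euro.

€707

Monthly rate r = 18.3%/12 = 1.525% = 0.01525.
Payoff takes n = ⌈−ln(1 − rB₀/P)/ln(1+r)⌉ = ⌈9.192⌉ = 10 payments; the last is €202.19.
Total paid = 9·€1,045.00 + €202.19 = €9,607.19.
Total interest = total paid − principal = €9,607.19 − €8,900.00 = €707.19.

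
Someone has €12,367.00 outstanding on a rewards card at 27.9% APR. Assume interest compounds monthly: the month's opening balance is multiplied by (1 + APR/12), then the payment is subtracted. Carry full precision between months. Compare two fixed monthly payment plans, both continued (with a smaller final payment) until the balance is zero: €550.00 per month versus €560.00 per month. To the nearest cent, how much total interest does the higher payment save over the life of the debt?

Monthly rate r = 27.9%/12 = 2.325% = 0.02325.
At €550.00/mo: n = ⌈−ln(1 − rB₀/P)/ln(1+r)⌉ = 33 payments (last €104.08); total interest = total paid − €12,367.00 = €5,337.08.
At €560.00/mo: 32 payments (last €194.41); total interest €5,187.41.
Interest saved = €5,337.08 − €5,187.41 = €149.67.

€149.67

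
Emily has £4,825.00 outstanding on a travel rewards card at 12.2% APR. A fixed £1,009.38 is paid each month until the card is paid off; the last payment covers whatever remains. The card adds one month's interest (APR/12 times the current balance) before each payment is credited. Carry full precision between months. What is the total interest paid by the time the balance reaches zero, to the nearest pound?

Monthly rate r = 12.2%/12 = 1.01667% = 0.0101667.
Payoff takes n = ⌈−ln(1 − rB₀/P)/ln(1+r)⌉ = ⌈4.925⌉ = 5 payments; the last is £934.12.
Total paid = 4·£1,009.38 + £934.12 = £4,971.64.
Total interest = total paid − principal = £4,971.64 − £4,825.00 = £146.64.

£147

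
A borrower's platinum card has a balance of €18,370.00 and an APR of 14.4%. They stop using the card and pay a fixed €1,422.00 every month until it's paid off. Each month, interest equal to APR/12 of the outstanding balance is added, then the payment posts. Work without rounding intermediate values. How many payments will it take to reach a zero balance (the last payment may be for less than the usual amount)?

Monthly rate r = 14.4%/12 = 1.2% = 0.012.
Recurrence: B ← B·(1+r) − €1,422.00.
Month 1: interest €220.44; balance after payment €17,168.44.
Month 2: interest €206.02; balance after payment €15,952.46.
Closed form: n = −ln(1 − rB₀/P)/ln(1+r) = −ln(0.84498)/ln(1.012) ≈ 14.121, so the balance reaches zero during payment 15.

15 payments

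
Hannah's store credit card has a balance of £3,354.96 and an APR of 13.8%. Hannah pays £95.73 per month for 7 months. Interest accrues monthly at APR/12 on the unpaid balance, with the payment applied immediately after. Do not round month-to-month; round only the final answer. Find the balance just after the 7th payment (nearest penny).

Monthly rate r = 13.8%/12 = 1.15% = 0.0115.
Each month: B ← B·(1+r) − £95.73.
Month 1: interest £38.58; balance after payment £3,297.81.
Month 2: interest £37.92; balance after payment £3,240.01.
Month 3: interest £37.26; balance after payment £3,181.54.
Month 4: interest £36.59; balance after payment £3,122.39.
Month 5: interest £35.91; balance after payment £3,062.57.
Month 6: interest £35.22; balance after payment £3,002.06.
Month 7: interest £34.52; balance after payment £2,940.86.

£2,940.86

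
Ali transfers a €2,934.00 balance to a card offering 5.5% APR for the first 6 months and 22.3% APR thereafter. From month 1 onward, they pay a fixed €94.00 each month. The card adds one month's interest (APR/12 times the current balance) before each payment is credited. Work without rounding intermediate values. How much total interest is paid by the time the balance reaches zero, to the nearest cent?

Promo months 1–6 at r₀ = 5.5%/12 = 0.00458333; months 7+ at r₁ = 22.3%/12 = 0.0185833.
After month 6: iterate B ← B·(1+r₀) − €94.00 for 6 months → €2,445.11.
Then at r₁ with €94.00/mo: n₂ = −ln(1 − r₁·B/P)/ln(1+r₁) ≈ 35.87 → 36 more payments.
Total paid = 41·€94.00 + €81.85 = €3,935.85; interest = €3,935.85 − €2,934.00 = €1,001.85.

€1,001.85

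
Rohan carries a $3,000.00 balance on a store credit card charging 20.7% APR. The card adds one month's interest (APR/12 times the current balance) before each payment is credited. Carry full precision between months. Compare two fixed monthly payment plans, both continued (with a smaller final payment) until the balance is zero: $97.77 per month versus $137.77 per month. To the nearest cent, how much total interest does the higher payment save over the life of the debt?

$513.31

Monthly rate r = 20.7%/12 = 1.725% = 0.01725.
At $97.77/mo: n = ⌈−ln(1 − rB₀/P)/ln(1+r)⌉ = 45 payments (last $5.84); total interest = total paid − $3,000.00 = $1,307.72.
At $137.77/mo: 28 payments (last $74.62); total interest $794.41.
Interest saved = $1,307.72 − $794.41 = $513.31.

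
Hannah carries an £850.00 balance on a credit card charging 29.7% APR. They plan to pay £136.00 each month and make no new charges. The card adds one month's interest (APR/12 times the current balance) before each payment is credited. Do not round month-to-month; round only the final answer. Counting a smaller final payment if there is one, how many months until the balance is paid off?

Monthly rate r = 29.7%/12 = 2.475% = 0.02475.
Recurrence: B ← B·(1+r) − £136.00.
Month 1: interest £21.04; balance after payment £735.04.
Month 2: interest £18.19; balance after payment £617.23.
Closed form: n = −ln(1 − rB₀/P)/ln(1+r) = −ln(0.84531)/ln(1.02475) ≈ 6.874, so the balance reaches zero during payment 7.

7 months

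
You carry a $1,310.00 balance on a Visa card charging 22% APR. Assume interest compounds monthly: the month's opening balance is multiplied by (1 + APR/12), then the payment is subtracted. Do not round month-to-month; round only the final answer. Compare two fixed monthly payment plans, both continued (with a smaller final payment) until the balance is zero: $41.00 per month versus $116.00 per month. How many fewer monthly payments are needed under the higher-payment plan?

36 fewer payments

Monthly rate r = 22%/12 = 1.83333% = 0.0183333.
At $41.00/mo: n = ⌈−ln(1 − rB₀/P)/ln(1+r)⌉ = 49 payments (last $21.10); total interest = total paid − $1,310.00 = $679.10.
At $116.00/mo: 13 payments (last $89.42); total interest $171.42.
Payments saved = 49 − 13 = 36.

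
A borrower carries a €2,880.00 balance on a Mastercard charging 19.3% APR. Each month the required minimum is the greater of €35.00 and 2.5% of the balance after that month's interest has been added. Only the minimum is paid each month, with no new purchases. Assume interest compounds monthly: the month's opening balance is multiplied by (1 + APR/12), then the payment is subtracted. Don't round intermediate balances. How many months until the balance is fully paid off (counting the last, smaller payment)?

142 months

Monthly rate r = 19.3%/12 = 1.60833% = 0.0160833.
While 2.5% of the post-interest balance exceeds €35.00, each month B ← (B·(1+r))·(1 − 0.025), i.e. B shrinks by the factor (1+r)·0.975 = 0.99068.
This holds for months 1–79. Entering month 80 the balance is €1,374.59; 2.5% of the post-interest balance is now below €35.00, so the flat €35.00 minimum applies from here.
From month 80 a fixed €35.00 at rate r clears €1,374.59 in 63 more payments. Total: 79 + 63 = 142 months.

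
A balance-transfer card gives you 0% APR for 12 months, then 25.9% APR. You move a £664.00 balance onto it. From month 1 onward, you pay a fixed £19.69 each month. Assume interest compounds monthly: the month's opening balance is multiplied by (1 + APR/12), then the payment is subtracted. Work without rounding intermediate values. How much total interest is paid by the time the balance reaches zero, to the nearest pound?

£156

Promo months 1–12 at r₀ = 0%/12 = 0; months 13+ at r₁ = 25.9%/12 = 0.0215833.
After month 12 (no interest yet): B = £664.00 − 12·£19.69 = £427.72.
Then at r₁ with £19.69/mo: n₂ = −ln(1 − r₁·B/P)/ln(1+r₁) ≈ 29.63 → 30 more payments.
Total paid = 41·£19.69 + £12.45 = £819.74; interest = £819.74 − £664.00 = £155.74.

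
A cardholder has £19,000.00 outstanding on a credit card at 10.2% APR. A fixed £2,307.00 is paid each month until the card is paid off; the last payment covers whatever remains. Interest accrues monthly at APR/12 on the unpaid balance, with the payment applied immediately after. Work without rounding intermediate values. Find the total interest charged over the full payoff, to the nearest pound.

£784

Monthly rate r = 10.2%/12 = 0.85% = 0.0085.
Payoff takes n = ⌈−ln(1 − rB₀/P)/ln(1+r)⌉ = ⌈8.575⌉ = 9 payments; the last is £1,327.79.
Total paid = 8·£2,307.00 + £1,327.79 = £19,783.79.
Total interest = total paid − principal = £19,783.79 − £19,000.00 = £783.79.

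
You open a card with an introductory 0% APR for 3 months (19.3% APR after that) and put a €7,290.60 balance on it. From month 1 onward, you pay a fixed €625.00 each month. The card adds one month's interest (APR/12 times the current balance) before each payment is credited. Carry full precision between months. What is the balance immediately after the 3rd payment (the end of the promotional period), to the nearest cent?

Promo months 1–3 at r₀ = 0%/12 = 0; months 4+ at r₁ = 19.3%/12 = 0.0160833.
After month 3 (no interest yet): B = €7,290.60 − 3·€625.00 = €5,415.60.

€5,415.60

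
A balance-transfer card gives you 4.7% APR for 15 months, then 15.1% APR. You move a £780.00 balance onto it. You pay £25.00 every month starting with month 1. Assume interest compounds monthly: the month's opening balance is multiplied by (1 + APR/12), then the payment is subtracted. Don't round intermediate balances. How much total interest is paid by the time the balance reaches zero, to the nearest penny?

£97.64

Promo months 1–15 at r₀ = 4.7%/12 = 0.00391667; months 16+ at r₁ = 15.1%/12 = 0.0125833.
After month 15: iterate B ← B·(1+r₀) − £25.00 for 15 months → £441.65.
Then at r₁ with £25.00/mo: n₂ = −ln(1 − r₁·B/P)/ln(1+r₁) ≈ 20.10 → 21 more payments.
Total paid = 35·£25.00 + £2.64 = £877.64; interest = £877.64 − £780.00 = £97.64.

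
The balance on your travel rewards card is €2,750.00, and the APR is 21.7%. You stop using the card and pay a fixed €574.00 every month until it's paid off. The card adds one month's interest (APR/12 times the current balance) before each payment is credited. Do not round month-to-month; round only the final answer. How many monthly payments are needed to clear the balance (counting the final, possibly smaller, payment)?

6 months

Monthly rate r = 21.7%/12 = 1.80833% = 0.0180833.
Recurrence: B ← B·(1+r) − €574.00.
Month 1: interest €49.73; balance after payment €2,225.73.
Month 2: interest €40.25; balance after payment €1,691.98.
Month 3: interest €30.60; balance after payment €1,148.57.
Month 4: interest €20.77; balance after payment €595.34.
Month 5: interest €10.77; balance after payment €32.11.
Month 6: interest €0.58; balance after payment €0.00.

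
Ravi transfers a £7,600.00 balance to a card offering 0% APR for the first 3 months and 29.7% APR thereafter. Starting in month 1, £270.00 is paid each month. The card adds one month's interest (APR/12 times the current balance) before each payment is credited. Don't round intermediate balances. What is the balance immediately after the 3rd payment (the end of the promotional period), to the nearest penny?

Promo months 1–3 at r₀ = 0%/12 = 0; months 4+ at r₁ = 29.7%/12 = 0.02475.
After month 3 (no interest yet): B = £7,600.00 − 3·£270.00 = £6,790.00.

£6,790.00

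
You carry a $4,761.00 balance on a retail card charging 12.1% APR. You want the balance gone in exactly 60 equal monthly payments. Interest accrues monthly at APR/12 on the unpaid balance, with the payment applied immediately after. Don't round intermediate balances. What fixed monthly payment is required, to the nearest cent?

$106.15

Monthly rate r = 12.1%/12 = 1.00833% = 0.0100833.
Level-payment amortization: P = B₀·r / (1 − (1+r)^(−n)) = 4761.00·0.0100833 / (1 − 1.01008^(−60)).
Denominator 1 − (1+r)^(−60) = 0.452268536.
P = 48.0067 / 0.452268536 ≈ 106.15.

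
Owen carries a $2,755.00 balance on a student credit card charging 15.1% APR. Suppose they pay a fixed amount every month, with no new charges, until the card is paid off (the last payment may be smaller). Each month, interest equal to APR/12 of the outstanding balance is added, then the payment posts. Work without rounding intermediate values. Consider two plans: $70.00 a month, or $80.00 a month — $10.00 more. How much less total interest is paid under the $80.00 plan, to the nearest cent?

$193.35

Monthly rate r = 15.1%/12 = 1.25833% = 0.0125833.
At $70.00/mo: n = ⌈−ln(1 − rB₀/P)/ln(1+r)⌉ = 55 payments (last $47.23); total interest = total paid − $2,755.00 = $1,072.23.
At $80.00/mo: 46 payments (last $33.88); total interest $878.88.
Interest saved = $1,072.23 − $878.88 = $193.35.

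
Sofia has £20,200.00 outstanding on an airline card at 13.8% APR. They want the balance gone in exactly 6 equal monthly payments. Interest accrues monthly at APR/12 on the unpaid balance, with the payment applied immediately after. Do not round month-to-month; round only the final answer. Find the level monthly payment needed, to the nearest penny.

Monthly rate r = 13.8%/12 = 1.15% = 0.0115.
Level-payment amortization: P = B₀·r / (1 − (1+r)^(−n)) = 20200.00·0.0115 / (1 − 1.0115^(−6)).
Denominator 1 − (1+r)^(−6) = 0.0663057649.
P = 232.3 / 0.0663057649 ≈ 3503.47.

£3,503.47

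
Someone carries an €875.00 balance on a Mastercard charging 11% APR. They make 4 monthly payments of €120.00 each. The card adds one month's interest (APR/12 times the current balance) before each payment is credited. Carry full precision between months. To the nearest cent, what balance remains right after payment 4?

€420.89

Monthly rate r = 11%/12 = 0.916667% = 0.00916667.
Each month: B ← B·(1+r) − €120.00.
Month 1: interest €8.02; balance after payment €763.02.
Month 2: interest €6.99; balance after payment €650.02.
Month 3: interest €5.96; balance after payment €535.97.
Month 4: interest €4.91; balance after payment €420.89.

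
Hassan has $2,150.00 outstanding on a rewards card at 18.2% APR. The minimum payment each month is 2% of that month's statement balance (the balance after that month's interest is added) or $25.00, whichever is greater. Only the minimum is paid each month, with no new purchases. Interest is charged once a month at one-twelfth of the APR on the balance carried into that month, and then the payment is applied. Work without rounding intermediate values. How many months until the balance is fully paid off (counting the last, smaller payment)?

200 months

Monthly rate r = 18.2%/12 = 1.51667% = 0.0151667.
While 2% of the post-interest balance exceeds $25.00, each month B ← (B·(1+r))·(1 − 0.02), i.e. B shrinks by the factor (1+r)·0.98 = 0.99486.
This holds for months 1–109. Entering month 110 the balance is $1,226.46; 2% of the post-interest balance is now below $25.00, so the flat $25.00 minimum applies from here.
From month 110 a fixed $25.00 at rate r clears $1,226.46 in 91 more payments. Total: 109 + 91 = 200 months.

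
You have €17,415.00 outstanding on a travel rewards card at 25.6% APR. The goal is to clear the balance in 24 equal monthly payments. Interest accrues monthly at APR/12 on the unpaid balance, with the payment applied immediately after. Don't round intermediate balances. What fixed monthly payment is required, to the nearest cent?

€934.72

Monthly rate r = 25.6%/12 = 2.13333% = 0.0213333.
Level-payment amortization: P = B₀·r / (1 − (1+r)^(−n)) = 17415.00·0.0213333 / (1 − 1.02133^(−24)).
Denominator 1 − (1+r)^(−24) = 0.39746837.
P = 371.52 / 0.39746837 ≈ 934.72.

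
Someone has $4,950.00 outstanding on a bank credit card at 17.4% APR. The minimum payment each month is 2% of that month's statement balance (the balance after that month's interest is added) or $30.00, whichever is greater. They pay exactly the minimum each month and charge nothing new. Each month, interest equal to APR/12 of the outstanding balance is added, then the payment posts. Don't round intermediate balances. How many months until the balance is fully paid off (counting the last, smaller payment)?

Monthly rate r = 17.4%/12 = 1.45% = 0.0145.
While 2% of the post-interest balance exceeds $30.00, each month B ← (B·(1+r))·(1 − 0.02), i.e. B shrinks by the factor (1+r)·0.98 = 0.99421.
This holds for months 1–209. Entering month 210 the balance is $1,470.73; 2% of the post-interest balance is now below $30.00, so the flat $30.00 minimum applies from here.
From month 210 a fixed $30.00 at rate r clears $1,470.73 in 87 more payments. Total: 209 + 87 = 296 months.

296 months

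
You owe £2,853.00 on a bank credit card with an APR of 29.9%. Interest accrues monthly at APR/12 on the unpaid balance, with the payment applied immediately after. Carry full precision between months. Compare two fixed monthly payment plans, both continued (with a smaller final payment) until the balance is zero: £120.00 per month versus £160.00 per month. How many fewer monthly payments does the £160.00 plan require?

Monthly rate r = 29.9%/12 = 2.49167% = 0.0249167.
At £120.00/mo: n = ⌈−ln(1 − rB₀/P)/ln(1+r)⌉ = 37 payments (last £56.18); total interest = total paid − £2,853.00 = £1,523.18.
At £160.00/mo: 24 payments (last £139.72); total interest £966.72.
Payments saved = 37 − 24 = 13.

13 fewer payments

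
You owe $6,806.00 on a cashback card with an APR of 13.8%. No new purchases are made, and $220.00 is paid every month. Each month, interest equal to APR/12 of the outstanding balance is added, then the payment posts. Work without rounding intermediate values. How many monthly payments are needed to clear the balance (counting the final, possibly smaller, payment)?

39 payments

Monthly rate r = 13.8%/12 = 1.15% = 0.0115.
Recurrence: B ← B·(1+r) − $220.00.
Month 1: interest $78.27; balance after payment $6,664.27.
Month 2: interest $76.64; balance after payment $6,520.91.
Closed form: n = −ln(1 − rB₀/P)/ln(1+r) = −ln(0.64423)/ln(1.0115) ≈ 38.454, so the balance reaches zero during payment 39.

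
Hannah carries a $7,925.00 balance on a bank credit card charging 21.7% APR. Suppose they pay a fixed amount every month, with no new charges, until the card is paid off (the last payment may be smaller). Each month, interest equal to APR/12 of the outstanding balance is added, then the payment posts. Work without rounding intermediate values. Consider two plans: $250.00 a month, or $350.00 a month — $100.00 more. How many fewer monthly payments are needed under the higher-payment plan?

Monthly rate r = 21.7%/12 = 1.80833% = 0.0180833.
At $250.00/mo: n = ⌈−ln(1 − rB₀/P)/ln(1+r)⌉ = 48 payments (last $129.09); total interest = total paid − $7,925.00 = $3,954.09.
At $350.00/mo: 30 payments (last $137.13); total interest $2,362.13.
Payments saved = 48 − 30 = 18.

18 fewer payments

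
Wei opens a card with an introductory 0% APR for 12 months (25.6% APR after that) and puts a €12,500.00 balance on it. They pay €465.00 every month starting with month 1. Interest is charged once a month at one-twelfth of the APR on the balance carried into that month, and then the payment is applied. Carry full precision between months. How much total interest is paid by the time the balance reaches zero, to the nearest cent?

€1,494.42

Promo months 1–12 at r₀ = 0%/12 = 0; months 13+ at r₁ = 25.6%/12 = 0.0213333.
After month 12 (no interest yet): B = €12,500.00 − 12·€465.00 = €6,920.00.
Then at r₁ with €465.00/mo: n₂ = −ln(1 − r₁·B/P)/ln(1+r₁) ≈ 18.09 → 19 more payments.
Total paid = 30·€465.00 + €44.42 = €13,994.42; interest = €13,994.42 − €12,500.00 = €1,494.42.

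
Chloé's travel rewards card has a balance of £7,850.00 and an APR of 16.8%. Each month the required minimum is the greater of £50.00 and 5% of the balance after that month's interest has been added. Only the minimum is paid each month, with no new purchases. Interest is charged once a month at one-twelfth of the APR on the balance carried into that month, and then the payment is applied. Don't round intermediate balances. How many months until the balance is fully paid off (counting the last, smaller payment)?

Monthly rate r = 16.8%/12 = 1.4% = 0.014.
While 5% of the post-interest balance exceeds £50.00, each month B ← (B·(1+r))·(1 − 0.05), i.e. B shrinks by the factor (1+r)·0.95 = 0.9633.
This holds for months 1–56. Entering month 57 the balance is £967.20; 5% of the post-interest balance is now below £50.00, so the flat £50.00 minimum applies from here.
From month 57 a fixed £50.00 at rate r clears £967.20 in 23 more payments. Total: 56 + 23 = 79 months.

79 months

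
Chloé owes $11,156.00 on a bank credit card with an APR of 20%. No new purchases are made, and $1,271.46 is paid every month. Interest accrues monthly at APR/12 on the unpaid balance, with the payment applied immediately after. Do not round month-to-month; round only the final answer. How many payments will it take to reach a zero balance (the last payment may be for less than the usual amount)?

10 payments

Monthly rate r = 20%/12 = 1.66667% = 0.0166667.
Recurrence: B ← B·(1+r) − $1,271.46.
Month 1: interest $185.93; balance after payment $10,070.47.
Month 2: interest $167.84; balance after payment $8,966.85.
Closed form: n = −ln(1 − rB₀/P)/ln(1+r) = −ln(0.85376)/ln(1.01667) ≈ 9.565, so the balance reaches zero during payment 10.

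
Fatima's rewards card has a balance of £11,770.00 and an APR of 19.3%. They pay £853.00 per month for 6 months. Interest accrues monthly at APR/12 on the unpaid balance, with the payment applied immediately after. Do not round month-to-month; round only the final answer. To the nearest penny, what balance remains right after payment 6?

£7,624.21

Monthly rate r = 19.3%/12 = 1.60833% = 0.0160833.
Each month: B ← B·(1+r) − £853.00.
Month 1: interest £189.30; balance after payment £11,106.30.
Month 2: interest £178.63; balance after payment £10,431.93.
Month 3: interest £167.78; balance after payment £9,746.71.
Month 4: interest £156.76; balance after payment £9,050.47.
Month 5: interest £145.56; balance after payment £8,343.03.
Month 6: interest £134.18; balance after payment £7,624.21.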